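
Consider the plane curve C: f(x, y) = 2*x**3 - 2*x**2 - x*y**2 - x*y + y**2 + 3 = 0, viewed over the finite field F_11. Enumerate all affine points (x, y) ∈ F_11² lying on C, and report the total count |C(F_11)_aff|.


Affine F_11-points: {(1, 3), (2, 0), (2, 9), (4, 0), (4, 6), (6, 0), (6, 1), (9, 6), (9, 8), (10, 6), (10, 10)}; count = 11.

For each of the 121 pairs (x, y) ∈ F_11², evaluate f(x, y) mod 11. Record the zeros.
  x = 0: [0↦3, 1↦4, 2↦7, 3↦1, 4↦8, 5↦6, 6↦6, 7↦8, 8↦1, 9↦7, 10↦4]  zeros at y ∈ ∅
  x = 1: [0↦3, 1↦2, 2↦1, 3↦0, 4↦10, 5↦9, 6↦8, 7↦7, 8↦6, 9↦5, 10↦4]  zeros at y ∈ {3}
  x = 2: [0↦0, 1↦8, 2↦3, 3↦7, 4↦9, 5↦9, 6↦7, 7↦3, 8↦8, 9↦0, 10↦1]  zeros at y ∈ {0, 9}
  x = 3: [0↦6, 1↦1, 2↦3, 3↦1, 4↦6, 5↦7, 6↦4, 7↦8, 8↦8, 9↦4, 10↦7]  zeros at y ∈ ∅
  x = 4: [0↦0, 1↦4, 2↦2, 3↦5, 4↦2, 5↦4, 6↦0, 7↦1, 8↦7, 9↦7, 10↦1]  zeros at y ∈ {0, 6}
  x = 5: [0↦5, 1↦7, 2↦1, 3↦9, 4↦9, 5↦1, 6↦7, 7↦5, 8↦6, 9↦10, 10↦6]  zeros at y ∈ ∅
  x = 6: [0↦0, 1↦0, 2↦1, 3↦3, 4↦6, 5↦10, 6↦4, 7↦10, 8↦6, 9↦3, 10↦1]  zeros at y ∈ {0, 1}
  x = 7: [0↦8, 1↦6, 2↦3, 3↦10, 4↦5, 5↦10, 6↦3, 7↦6, 8↦8, 9↦9, 10↦9]  zeros at y ∈ ∅
  x = 8: [0↦8, 1↦4, 2↦8, 3↦9, 4↦7, 5↦2, 6↦5, 7↦5, 8↦2, 9↦7, 10↦9]  zeros at y ∈ ∅
  x = 9: [0↦1, 1↦6, 2↦6, 3↦1, 4↦2, 5↦9, 6↦0, 7↦8, 8↦0, 9↦9, 10↦2]  zeros at y ∈ {6, 8}
  x = 10: [0↦10, 1↦2, 2↦9, 3↦9, 4↦2, 5↦10, 6↦0, 7↦5, 8↦3, 9↦5, 10↦0]  zeros at y ∈ {6, 10}
Collecting zeros: affine points = {(1, 3), (2, 0), (2, 9), (4, 0), (4, 6), (6, 0), (6, 1), (9, 6), (9, 8), (10, 6), (10, 10)}.
Total count |C(F_11)_aff| = 11.


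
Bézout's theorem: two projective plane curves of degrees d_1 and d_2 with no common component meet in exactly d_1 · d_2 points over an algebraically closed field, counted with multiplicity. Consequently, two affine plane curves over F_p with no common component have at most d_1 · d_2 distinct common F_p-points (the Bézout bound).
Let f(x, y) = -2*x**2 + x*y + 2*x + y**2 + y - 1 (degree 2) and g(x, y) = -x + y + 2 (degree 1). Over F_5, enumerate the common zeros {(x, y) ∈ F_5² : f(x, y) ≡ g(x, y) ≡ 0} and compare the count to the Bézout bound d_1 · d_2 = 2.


Common zeros: {(2, 0)}; count = 1; Bézout bound = 2.

deg(f) = 2, deg(g) = 1, so Bézout bound = 2.
Scan x ∈ F_5. For each x, list the y ∈ F_5 with f(x, y) ≡ 0 and those with g(x, y) ≡ 0 (mod 5); the common zeros in that column are the intersection.
  x = 0: f ≡ 0 at y ∈ {2}; g ≡ 0 at y ∈ {3}; common: ∅.
  x = 1: f ≡ 0 at y ∈ ∅; g ≡ 0 at y ∈ {4}; common: ∅.
  x = 2: f ≡ 0 at y ∈ {0, 2}; g ≡ 0 at y ∈ {0}; common: {0}.
  x = 3: f ≡ 0 at y ∈ ∅; g ≡ 0 at y ∈ {1}; common: ∅.
  x = 4: f ≡ 0 at y ∈ {0}; g ≡ 0 at y ∈ {2}; common: ∅.
Collecting: common zeros = {(2, 0)}, so the count is 1.
Comparison with the Bézout bound: 1 ≤ 2 = deg(f)·deg(g), as expected for curves with no common component (the affine F_5-count falls short of the bound because intersections may lie at infinity, over extension fields, or carry multiplicity).


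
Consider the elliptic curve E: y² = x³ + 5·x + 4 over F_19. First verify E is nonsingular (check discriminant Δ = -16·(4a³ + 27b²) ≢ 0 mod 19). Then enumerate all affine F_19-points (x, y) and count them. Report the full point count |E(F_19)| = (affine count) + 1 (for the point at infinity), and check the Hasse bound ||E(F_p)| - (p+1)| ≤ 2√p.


Affine points = {(0, 2), (0, 17), (8, 9), (8, 10), (10, 3), (10, 16), (12, 5), (12, 14), (13, 9), (13, 10), (14, 5), (14, 14), (16, 0), (17, 9), (17, 10), (18, 6), (18, 13)}; affine count = 17; |E(F_19)| = 18.

Discriminant check: Δ ∝ 4a³ + 27b² = 4·5³ + 27·4² = 4·125 + 27·16 ≡ 1 (mod 19). Nonzero ⇒ E is nonsingular.
For each x ∈ F_19, compute rhs = x³ + 5·x + 4 mod 19, then count y ∈ F_19 with y² ≡ rhs.
  x = 0: rhs = 4, matching y values: 2, 17 (2 points).
  x = 1: rhs = 10, matching y values: none (0 points).
  x = 2: rhs = 3, matching y values: none (0 points).
  x = 3: rhs = 8, matching y values: none (0 points).
  x = 4: rhs = 12, matching y values: none (0 points).
  x = 5: rhs = 2, matching y values: none (0 points).
  x = 6: rhs = 3, matching y values: none (0 points).
  x = 7: rhs = 2, matching y values: none (0 points).
  x = 8: rhs = 5, matching y values: 9, 10 (2 points).
  x = 9: rhs = 18, matching y values: none (0 points).
  x = 10: rhs = 9, matching y values: 3, 16 (2 points).
  x = 11: rhs = 3, matching y values: none (0 points).
  x = 12: rhs = 6, matching y values: 5, 14 (2 points).
  x = 13: rhs = 5, matching y values: 9, 10 (2 points).
  x = 14: rhs = 6, matching y values: 5, 14 (2 points).
  x = 15: rhs = 15, matching y values: none (0 points).
  x = 16: rhs = 0, matching y values: 0 (1 points).
  x = 17: rhs = 5, matching y values: 9, 10 (2 points).
  x = 18: rhs = 17, matching y values: 6, 13 (2 points).
Total affine count: 17.
Full point count |E(F_19)| = 17 + 1 = 18.
Hasse bound: |18 − (19+1)| = |-2| = 2 ≤ 2√19 ≈ 8.7178 ✓.


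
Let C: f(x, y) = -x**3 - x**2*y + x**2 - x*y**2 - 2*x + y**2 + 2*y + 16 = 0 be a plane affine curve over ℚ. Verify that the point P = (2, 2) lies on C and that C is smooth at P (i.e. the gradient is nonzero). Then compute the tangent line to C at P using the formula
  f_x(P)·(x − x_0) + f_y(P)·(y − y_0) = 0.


Tangent line at P: -22*x - 6*y + 56 = 0.

Step 1: f(2, 2) = 0, so P lies on C.
Step 2: partial derivatives
  f_x(x, y) = -3*x**2 - 2*x*y + 2*x - y**2 - 2, f_y(x, y) = -x**2 - 2*x*y + 2*y + 2.
  f_x(P) = -22, f_y(P) = -6 (gradient nonzero, so P is smooth).
Step 3: tangent line at P: -22·(x − 2) + -6·(y − 2) = 0.
Expanding: -22*x - 6*y + 56 = 0.


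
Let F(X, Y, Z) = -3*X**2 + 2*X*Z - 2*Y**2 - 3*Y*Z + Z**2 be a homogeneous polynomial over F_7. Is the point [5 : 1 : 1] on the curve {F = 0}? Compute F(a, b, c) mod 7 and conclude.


F(5,1,1) ≡ 1 (mod 7); P is NOT on the curve.

Evaluate F(5, 1, 1) term-by-term (mod 7).
  -3*X**2 ↦ -3·25·1·1 = -75
  2*X*Z ↦ 2·5·1·1 = 10
  -2*Y**2 ↦ -2·1·1·1 = -2
  -3*Y*Z ↦ -3·1·1·1 = -3
  Z**2 ↦ 1·1·1·1 = 1
Sum: F(5, 1, 1) = (-75) + (10) + (-2) + (-3) + (1) = -69.
Reducing mod 7: -69 ≡ 1 (mod 7).
Since F(a, b, c) ≡ 1 ≠ 0 (mod 7), P does NOT lie on the curve.


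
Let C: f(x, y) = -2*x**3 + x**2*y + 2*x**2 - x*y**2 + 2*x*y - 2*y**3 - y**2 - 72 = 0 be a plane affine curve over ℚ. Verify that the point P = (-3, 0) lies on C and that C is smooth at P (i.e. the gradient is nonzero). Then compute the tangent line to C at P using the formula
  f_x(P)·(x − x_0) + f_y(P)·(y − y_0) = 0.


Tangent line at P: -66*x + 3*y - 198 = 0.

Step 1: f(-3, 0) = 0, so P lies on C.
Step 2: partial derivatives
  f_x(x, y) = -6*x**2 + 2*x*y + 4*x - y**2 + 2*y, f_y(x, y) = x**2 - 2*x*y + 2*x - 6*y**2 - 2*y.
  f_x(P) = -66, f_y(P) = 3 (gradient nonzero, so P is smooth).
Step 3: tangent line at P: -66·(x − -3) + 3·(y − 0) = 0.
Expanding: -66*x + 3*y - 198 = 0.


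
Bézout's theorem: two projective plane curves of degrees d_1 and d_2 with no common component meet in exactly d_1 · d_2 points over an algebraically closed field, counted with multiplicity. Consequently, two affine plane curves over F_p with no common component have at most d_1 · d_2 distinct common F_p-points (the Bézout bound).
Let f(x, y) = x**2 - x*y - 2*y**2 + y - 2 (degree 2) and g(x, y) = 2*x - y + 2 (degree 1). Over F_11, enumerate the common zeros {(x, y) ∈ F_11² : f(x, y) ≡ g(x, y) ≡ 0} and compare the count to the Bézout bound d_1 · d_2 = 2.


Common zeros: {(1, 4), (7, 5)}; count = 2; Bézout bound = 2.

deg(f) = 2, deg(g) = 1, so Bézout bound = 2.
Scan x ∈ F_11. For each x, list the y ∈ F_11 with f(x, y) ≡ 0 and those with g(x, y) ≡ 0 (mod 11); the common zeros in that column are the intersection.
  x = 0: f ≡ 0 at y ∈ ∅; g ≡ 0 at y ∈ {2}; common: ∅.
  x = 1: f ≡ 0 at y ∈ {4, 7}; g ≡ 0 at y ∈ {4}; common: {4}.
  x = 2: f ≡ 0 at y ∈ ∅; g ≡ 0 at y ∈ {6}; common: ∅.
  x = 3: f ≡ 0 at y ∈ {4, 6}; g ≡ 0 at y ∈ {8}; common: ∅.
  x = 4: f ≡ 0 at y ∈ {2}; g ≡ 0 at y ∈ {10}; common: ∅.
  x = 5: f ≡ 0 at y ∈ ∅; g ≡ 0 at y ∈ {1}; common: ∅.
  x = 6: f ≡ 0 at y ∈ {7}; g ≡ 0 at y ∈ {3}; common: ∅.
  x = 7: f ≡ 0 at y ∈ {3, 5}; g ≡ 0 at y ∈ {5}; common: {5}.
  x = 8: f ≡ 0 at y ∈ ∅; g ≡ 0 at y ∈ {7}; common: ∅.
  x = 9: f ≡ 0 at y ∈ {2, 5}; g ≡ 0 at y ∈ {9}; common: ∅.
  x = 10: f ≡ 0 at y ∈ ∅; g ≡ 0 at y ∈ {0}; common: ∅.
Collecting: common zeros = {(1, 4), (7, 5)}, so the count is 2.
Comparison with the Bézout bound: 2 ≤ 2 = deg(f)·deg(g), as expected for curves with no common component (the bound is attained).


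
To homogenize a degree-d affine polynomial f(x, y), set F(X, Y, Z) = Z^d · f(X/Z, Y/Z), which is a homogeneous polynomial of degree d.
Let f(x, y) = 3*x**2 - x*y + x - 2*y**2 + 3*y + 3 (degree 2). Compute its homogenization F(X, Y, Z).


F(X, Y, Z) = 3*X**2 - X*Y + X*Z - 2*Y**2 + 3*Y*Z + 3*Z**2

deg(f) = 2.
Substitute x = X/Z, y = Y/Z into f, then multiply by Z^2.
  monomial 3·x^2·y^0 ↦ 3·X^2·Y^0·Z^0.
  monomial -1·x^1·y^1 ↦ -1·X^1·Y^1·Z^0.
  monomial 1·x^1·y^0 ↦ 1·X^1·Y^0·Z^1.
  monomial -2·x^0·y^2 ↦ -2·X^0·Y^2·Z^0.
  monomial 3·x^0·y^1 ↦ 3·X^0·Y^1·Z^1.
  monomial 3·x^0·y^0 ↦ 3·X^0·Y^0·Z^2.
Collecting: F(X, Y, Z) = 3*X**2 - X*Y + X*Z - 2*Y**2 + 3*Y*Z + 3*Z**2.


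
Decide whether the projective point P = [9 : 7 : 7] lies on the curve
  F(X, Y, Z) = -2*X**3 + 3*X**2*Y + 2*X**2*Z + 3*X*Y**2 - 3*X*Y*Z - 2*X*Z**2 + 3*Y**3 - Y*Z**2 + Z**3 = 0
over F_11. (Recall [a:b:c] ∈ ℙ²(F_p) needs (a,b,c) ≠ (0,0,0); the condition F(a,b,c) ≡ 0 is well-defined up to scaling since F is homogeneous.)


F(9,7,7) ≡ 6 (mod 11); P is NOT on the curve.

Evaluate F(9, 7, 7) term-by-term (mod 11).
  -2*X**3 ↦ -2·729·1·1 = -1458
  3*X**2*Y ↦ 3·81·7·1 = 1701
  2*X**2*Z ↦ 2·81·1·7 = 1134
  3*X*Y**2 ↦ 3·9·49·1 = 1323
  -3*X*Y*Z ↦ -3·9·7·7 = -1323
  -2*X*Z**2 ↦ -2·9·1·49 = -882
  3*Y**3 ↦ 3·1·343·1 = 1029
  -Y*Z**2 ↦ -1·1·7·49 = -343
  Z**3 ↦ 1·1·1·343 = 343
Sum: F(9, 7, 7) = (-1458) + (1701) + (1134) + (1323) + (-1323) + (-882) + (1029) + (-343) + (343) = 1524.
Reducing mod 11: 1524 ≡ 6 (mod 11).
Since F(a, b, c) ≡ 6 ≠ 0 (mod 11), P does NOT lie on the curve.


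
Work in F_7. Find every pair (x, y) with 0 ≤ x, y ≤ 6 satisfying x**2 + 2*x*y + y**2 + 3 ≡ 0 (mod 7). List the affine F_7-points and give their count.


Affine F_7-points: {(0, 2), (0, 5), (1, 1), (1, 4), (2, 0), (2, 3), (3, 2), (3, 6), (4, 1), (4, 5), (5, 0), (5, 4), (6, 3), (6, 6)}; count = 14.

For each of the 49 pairs (x, y) ∈ F_7², evaluate f(x, y) mod 7. Record the zeros.
  x = 0: [0↦3, 1↦4, 2↦0, 3↦5, 4↦5, 5↦0, 6↦4]  zeros at y ∈ {2, 5}
  x = 1: [0↦4, 1↦0, 2↦5, 3↦5, 4↦0, 5↦4, 6↦3]  zeros at y ∈ {1, 4}
  x = 2: [0↦0, 1↦5, 2↦5, 3↦0, 4↦4, 5↦3, 6↦4]  zeros at y ∈ {0, 3}
  x = 3: [0↦5, 1↦5, 2↦0, 3↦4, 4↦3, 5↦4, 6↦0]  zeros at y ∈ {2, 6}
  x = 4: [0↦5, 1↦0, 2↦4, 3↦3, 4↦4, 5↦0, 6↦5]  zeros at y ∈ {1, 5}
  x = 5: [0↦0, 1↦4, 2↦3, 3↦4, 4↦0, 5↦5, 6↦5]  zeros at y ∈ {0, 4}
  x = 6: [0↦4, 1↦3, 2↦4, 3↦0, 4↦5, 5↦5, 6↦0]  zeros at y ∈ {3, 6}
Collecting zeros: affine points = {(0, 2), (0, 5), (1, 1), (1, 4), (2, 0), (2, 3), (3, 2), (3, 6), (4, 1), (4, 5), (5, 0), (5, 4), (6, 3), (6, 6)}.
Total count |C(F_7)_aff| = 14.


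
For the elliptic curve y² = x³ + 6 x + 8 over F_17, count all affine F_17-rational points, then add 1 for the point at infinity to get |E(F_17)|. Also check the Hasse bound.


Affine points = {(0, 5), (0, 12), (1, 7), (1, 10), (3, 6), (3, 11), (7, 6), (7, 11), (9, 3), (9, 14), (16, 1), (16, 16)}; affine count = 12; |E(F_17)| = 13.

Discriminant check: Δ ∝ 4a³ + 27b² = 4·6³ + 27·8² = 4·216 + 27·64 ≡ 8 (mod 17). Nonzero ⇒ E is nonsingular.
For each x ∈ F_17, compute rhs = x³ + 6·x + 8 mod 17, then count y ∈ F_17 with y² ≡ rhs.
  x = 0: rhs = 8, matching y values: 5, 12 (2 points).
  x = 1: rhs = 15, matching y values: 7, 10 (2 points).
  x = 2: rhs = 11, matching y values: none (0 points).
  x = 3: rhs = 2, matching y values: 6, 11 (2 points).
  x = 4: rhs = 11, matching y values: none (0 points).
  x = 5: rhs = 10, matching y values: none (0 points).
  x = 6: rhs = 5, matching y values: none (0 points).
  x = 7: rhs = 2, matching y values: 6, 11 (2 points).
  x = 8: rhs = 7, matching y values: none (0 points).
  x = 9: rhs = 9, matching y values: 3, 14 (2 points).
  x = 10: rhs = 14, matching y values: none (0 points).
  x = 11: rhs = 11, matching y values: none (0 points).
  x = 12: rhs = 6, matching y values: none (0 points).
  x = 13: rhs = 5, matching y values: none (0 points).
  x = 14: rhs = 14, matching y values: none (0 points).
  x = 15: rhs = 5, matching y values: none (0 points).
  x = 16: rhs = 1, matching y values: 1, 16 (2 points).
Total affine count: 12.
Full point count |E(F_17)| = 12 + 1 = 13.
Hasse bound: |13 − (17+1)| = |-5| = 5 ≤ 2√17 ≈ 8.2462 ✓.


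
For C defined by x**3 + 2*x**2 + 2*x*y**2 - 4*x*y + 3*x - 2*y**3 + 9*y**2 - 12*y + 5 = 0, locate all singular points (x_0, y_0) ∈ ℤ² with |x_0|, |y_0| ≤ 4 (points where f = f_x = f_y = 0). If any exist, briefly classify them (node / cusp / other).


Singular points: {(-1, 1)}; classification: node.

Compute partial derivatives:
  f_x = 3*x**2 + 4*x + 2*y**2 - 4*y + 3.
  f_y = 4*x*y - 4*x - 6*y**2 + 18*y - 12.
Scan x_0 ∈ {−4, ..., 4}. For each x_0, f_y(x_0, y) is a polynomial in y; find its integer roots y ∈ {−4, ..., 4}, then test f_x and f at those candidates.
  x = -4: f_y(-4, y) = -6*y**2 + 2*y + 4; vanishes at y ∈ {1}. (-4, 1): f_x = 33 ≠ 0.
  x = -3: f_y(-3, y) = -6*y**2 + 6*y; vanishes at y ∈ {0, 1}. (-3, 0): f_x = 18 ≠ 0; (-3, 1): f_x = 16 ≠ 0.
  x = -2: f_y(-2, y) = -6*y**2 + 10*y - 4; vanishes at y ∈ {1}. (-2, 1): f_x = 5 ≠ 0.
  x = -1: f_y(-1, y) = -6*y**2 + 14*y - 8; vanishes at y ∈ {1}. (-1, 1): f_x = 0, f = 0 — SINGULAR.
  x = 0: f_y(0, y) = -6*y**2 + 18*y - 12; vanishes at y ∈ {1, 2}. (0, 1): f_x = 1 ≠ 0; (0, 2): f_x = 3 ≠ 0.
  x = 1: f_y(1, y) = -6*y**2 + 22*y - 16; vanishes at y ∈ {1}. (1, 1): f_x = 8 ≠ 0.
  x = 2: f_y(2, y) = -6*y**2 + 26*y - 20; vanishes at y ∈ {1}. (2, 1): f_x = 21 ≠ 0.
  x = 3: f_y(3, y) = -6*y**2 + 30*y - 24; vanishes at y ∈ {1, 4}. (3, 1): f_x = 40 ≠ 0; (3, 4): f_x = 58 ≠ 0.
  x = 4: f_y(4, y) = -6*y**2 + 34*y - 28; vanishes at y ∈ {1}. (4, 1): f_x = 65 ≠ 0.
Only singular point on the grid: (-1, 1).
Classify: substitute x = -1 + u, y = 1 + v and expand: f = u**3 - u**2 + 2*u*v**2 - 2*v**3 + v**2.
No constant or linear terms (consistent with a singular point). Quadratic part: -u**2 + v**2. Cubic part: u**3 + 2*u*v**2 - 2*v**3.
The quadratic part v**2 - u**2 = (v − u)(v + u) splits into two distinct linear factors, so there are two distinct tangent lines y − 1 = ±(x − -1) — this is a node (ordinary double point).
Classification: node.


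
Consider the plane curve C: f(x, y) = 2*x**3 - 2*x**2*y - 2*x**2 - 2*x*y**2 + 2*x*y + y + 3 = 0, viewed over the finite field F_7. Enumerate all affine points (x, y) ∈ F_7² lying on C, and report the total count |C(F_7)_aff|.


Affine F_7-points: {(0, 4), (1, 5), (1, 6), (3, 2), (4, 2), (4, 3), (5, 0), (5, 1)}; count = 8.

For each of the 49 pairs (x, y) ∈ F_7², evaluate f(x, y) mod 7. Record the zeros.
  x = 0: [0↦3, 1↦4, 2↦5, 3↦6, 4↦0, 5↦1, 6↦2]  zeros at y ∈ {4}
  x = 1: [0↦3, 1↦2, 2↦4, 3↦2, 4↦3, 5↦0, 6↦0]  zeros at y ∈ {5, 6}
  x = 2: [0↦4, 1↦4, 2↦3, 3↦1, 4↦5, 5↦1, 6↦3]  zeros at y ∈ ∅
  x = 3: [0↦4, 1↦1, 2↦0, 3↦1, 4↦4, 5↦2, 6↦2]  zeros at y ∈ {2}
  x = 4: [0↦1, 1↦5, 2↦0, 3↦0, 4↦5, 5↦1, 6↦2]  zeros at y ∈ {2, 3}
  x = 5: [0↦0, 1↦0, 2↦1, 3↦3, 4↦6, 5↦3, 6↦1]  zeros at y ∈ {0, 1}
  x = 6: [0↦6, 1↦5, 2↦1, 3↦1, 4↦5, 5↦6, 6↦4]  zeros at y ∈ ∅
Collecting zeros: affine points = {(0, 4), (1, 5), (1, 6), (3, 2), (4, 2), (4, 3), (5, 0), (5, 1)}.
Total count |C(F_7)_aff| = 8.


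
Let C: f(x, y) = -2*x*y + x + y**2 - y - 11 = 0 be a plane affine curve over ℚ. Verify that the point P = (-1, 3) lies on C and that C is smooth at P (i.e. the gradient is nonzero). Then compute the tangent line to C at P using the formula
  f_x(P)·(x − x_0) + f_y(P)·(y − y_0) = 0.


Tangent line at P: -5*x + 7*y - 26 = 0.

Step 1: f(-1, 3) = 0, so P lies on C.
Step 2: partial derivatives
  f_x(x, y) = 1 - 2*y, f_y(x, y) = -2*x + 2*y - 1.
  f_x(P) = -5, f_y(P) = 7 (gradient nonzero, so P is smooth).
Step 3: tangent line at P: -5·(x − -1) + 7·(y − 3) = 0.
Expanding: -5*x + 7*y - 26 = 0.


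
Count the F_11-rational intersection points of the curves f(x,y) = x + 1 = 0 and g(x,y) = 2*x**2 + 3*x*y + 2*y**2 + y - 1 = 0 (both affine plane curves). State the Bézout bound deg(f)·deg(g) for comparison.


Common zeros: ∅; count = 0; Bézout bound = 2.

deg(f) = 1, deg(g) = 2, so Bézout bound = 2.
Scan x ∈ F_11. For each x, list the y ∈ F_11 with f(x, y) ≡ 0 and those with g(x, y) ≡ 0 (mod 11); the common zeros in that column are the intersection.
  x = 0: f ≡ 0 at y ∈ ∅; g ≡ 0 at y ∈ {6, 10}; common: ∅.
  x = 1: f ≡ 0 at y ∈ ∅; g ≡ 0 at y ∈ ∅; common: ∅.
  x = 2: f ≡ 0 at y ∈ ∅; g ≡ 0 at y ∈ {6, 7}; common: ∅.
  x = 3: f ≡ 0 at y ∈ ∅; g ≡ 0 at y ∈ ∅; common: ∅.
  x = 4: f ≡ 0 at y ∈ ∅; g ≡ 0 at y ∈ {3, 7}; common: ∅.
  x = 5: f ≡ 0 at y ∈ ∅; g ≡ 0 at y ∈ ∅; common: ∅.
  x = 6: f ≡ 0 at y ∈ ∅; g ≡ 0 at y ∈ ∅; common: ∅.
  x = 7: f ≡ 0 at y ∈ ∅; g ≡ 0 at y ∈ {1, 10}; common: ∅.
  x = 8: f ≡ 0 at y ∈ ∅; g ≡ 0 at y ∈ {1, 3}; common: ∅.
  x = 9: f ≡ 0 at y ∈ ∅; g ≡ 0 at y ∈ ∅; common: ∅.
  x = 10: f ≡ 0 at y ∈ {0, 1, 2, 3, 4, 5, 6, 7, 8, 9, 10}; g ≡ 0 at y ∈ ∅; common: ∅.
Collecting: common zeros = ∅, so the count is 0.
Comparison with the Bézout bound: 0 ≤ 2 = deg(f)·deg(g), as expected for curves with no common component (the affine F_11-count falls short of the bound because intersections may lie at infinity, over extension fields, or carry multiplicity).


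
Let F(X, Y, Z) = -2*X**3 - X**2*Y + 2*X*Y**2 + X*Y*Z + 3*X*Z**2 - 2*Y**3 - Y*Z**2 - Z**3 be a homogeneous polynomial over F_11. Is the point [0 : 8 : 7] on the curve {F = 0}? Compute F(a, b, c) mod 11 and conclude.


F(0,8,7) ≡ 1 (mod 11); P is NOT on the curve.

Evaluate F(0, 8, 7) term-by-term (mod 11).
  -2*X**3 ↦ -2·0·1·1 = 0
  -X**2*Y ↦ -1·0·8·1 = 0
  2*X*Y**2 ↦ 2·0·64·1 = 0
  X*Y*Z ↦ 1·0·8·7 = 0
  3*X*Z**2 ↦ 3·0·1·49 = 0
  -2*Y**3 ↦ -2·1·512·1 = -1024
  -Y*Z**2 ↦ -1·1·8·49 = -392
  -Z**3 ↦ -1·1·1·343 = -343
Sum: F(0, 8, 7) = (0) + (0) + (0) + (0) + (0) + (-1024) + (-392) + (-343) = -1759.
Reducing mod 11: -1759 ≡ 1 (mod 11).
Since F(a, b, c) ≡ 1 ≠ 0 (mod 11), P does NOT lie on the curve.


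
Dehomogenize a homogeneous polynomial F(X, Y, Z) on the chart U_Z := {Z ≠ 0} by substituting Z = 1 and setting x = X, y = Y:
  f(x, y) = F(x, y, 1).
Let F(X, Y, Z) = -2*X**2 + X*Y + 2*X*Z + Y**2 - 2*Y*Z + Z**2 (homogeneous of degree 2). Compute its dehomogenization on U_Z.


f(x, y) = -2*x**2 + x*y + 2*x + y**2 - 2*y + 1

On U_Z we set Z = 1. Each monomial c·X^i·Y^j·Z^k in F becomes c·x^i·y^j·1^k = c·x^i·y^j.
Substituting Z = 1: F(X, Y, 1) = -2*x**2 + x*y + 2*x + y**2 - 2*y + 1.
Note: deg(f) ≤ deg(F) = 2; strict inequality happens when F is divisible by Z (lost terms).


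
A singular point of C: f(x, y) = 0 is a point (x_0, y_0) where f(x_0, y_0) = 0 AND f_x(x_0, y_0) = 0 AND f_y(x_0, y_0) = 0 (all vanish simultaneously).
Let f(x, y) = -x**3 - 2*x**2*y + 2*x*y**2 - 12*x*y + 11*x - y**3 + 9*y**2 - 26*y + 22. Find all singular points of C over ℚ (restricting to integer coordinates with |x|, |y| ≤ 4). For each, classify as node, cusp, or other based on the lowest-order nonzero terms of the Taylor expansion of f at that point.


Singular points: {(-1, 2)}; classification: node.

Compute partial derivatives:
  f_x = -3*x**2 - 4*x*y + 2*y**2 - 12*y + 11.
  f_y = -2*x**2 + 4*x*y - 12*x - 3*y**2 + 18*y - 26.
Scan x_0 ∈ {−4, ..., 4}. For each x_0, f_y(x_0, y) is a polynomial in y; find its integer roots y ∈ {−4, ..., 4}, then test f_x and f at those candidates.
  x = -4: f_y(-4, y) = -3*y**2 + 2*y - 10; no integer root y with |y| ≤ 4.
  x = -3: f_y(-3, y) = -3*y**2 + 6*y - 8; no integer root y with |y| ≤ 4.
  x = -2: f_y(-2, y) = -3*y**2 + 10*y - 10; no integer root y with |y| ≤ 4.
  x = -1: f_y(-1, y) = -3*y**2 + 14*y - 16; vanishes at y ∈ {2}. (-1, 2): f_x = 0, f = 0 — SINGULAR.
  x = 0: f_y(0, y) = -3*y**2 + 18*y - 26; no integer root y with |y| ≤ 4.
  x = 1: f_y(1, y) = -3*y**2 + 22*y - 40; vanishes at y ∈ {4}. (1, 4): f_x = -24 ≠ 0.
  x = 2: f_y(2, y) = -3*y**2 + 26*y - 58; no integer root y with |y| ≤ 4.
  x = 3: f_y(3, y) = -3*y**2 + 30*y - 80; no integer root y with |y| ≤ 4.
  x = 4: f_y(4, y) = -3*y**2 + 34*y - 106; no integer root y with |y| ≤ 4.
Only singular point on the grid: (-1, 2).
Classify: substitute x = -1 + u, y = 2 + v and expand: f = -u**3 - 2*u**2*v - u**2 + 2*u*v**2 - v**3 + v**2.
No constant or linear terms (consistent with a singular point). Quadratic part: -u**2 + v**2. Cubic part: -u**3 - 2*u**2*v + 2*u*v**2 - v**3.
The quadratic part v**2 - u**2 = (v − u)(v + u) splits into two distinct linear factors, so there are two distinct tangent lines y − 2 = ±(x − -1) — this is a node (ordinary double point).
Classification: node.


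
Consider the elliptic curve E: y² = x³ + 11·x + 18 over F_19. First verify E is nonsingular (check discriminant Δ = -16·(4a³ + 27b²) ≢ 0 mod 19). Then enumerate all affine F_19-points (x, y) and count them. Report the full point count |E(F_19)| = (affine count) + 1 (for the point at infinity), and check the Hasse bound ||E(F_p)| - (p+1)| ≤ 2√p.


Affine points = {(1, 7), (1, 12), (7, 1), (7, 18), (10, 8), (10, 11), (11, 8), (11, 11), (12, 4), (12, 15), (14, 3), (14, 16), (15, 9), (15, 10), (17, 8), (17, 11), (18, 5), (18, 14)}; affine count = 18; |E(F_19)| = 19.

Discriminant check: Δ ∝ 4a³ + 27b² = 4·11³ + 27·18² = 4·1331 + 27·324 ≡ 12 (mod 19). Nonzero ⇒ E is nonsingular.
For each x ∈ F_19, compute rhs = x³ + 11·x + 18 mod 19, then count y ∈ F_19 with y² ≡ rhs.
  x = 0: rhs = 18, matching y values: none (0 points).
  x = 1: rhs = 11, matching y values: 7, 12 (2 points).
  x = 2: rhs = 10, matching y values: none (0 points).
  x = 3: rhs = 2, matching y values: none (0 points).
  x = 4: rhs = 12, matching y values: none (0 points).
  x = 5: rhs = 8, matching y values: none (0 points).
  x = 6: rhs = 15, matching y values: none (0 points).
  x = 7: rhs = 1, matching y values: 1, 18 (2 points).
  x = 8: rhs = 10, matching y values: none (0 points).
  x = 9: rhs = 10, matching y values: none (0 points).
  x = 10: rhs = 7, matching y values: 8, 11 (2 points).
  x = 11: rhs = 7, matching y values: 8, 11 (2 points).
  x = 12: rhs = 16, matching y values: 4, 15 (2 points).
  x = 13: rhs = 2, matching y values: none (0 points).
  x = 14: rhs = 9, matching y values: 3, 16 (2 points).
  x = 15: rhs = 5, matching y values: 9, 10 (2 points).
  x = 16: rhs = 15, matching y values: none (0 points).
  x = 17: rhs = 7, matching y values: 8, 11 (2 points).
  x = 18: rhs = 6, matching y values: 5, 14 (2 points).
Total affine count: 18.
Full point count |E(F_19)| = 18 + 1 = 19.
Hasse bound: |19 − (19+1)| = |-1| = 1 ≤ 2√19 ≈ 8.7178 ✓.


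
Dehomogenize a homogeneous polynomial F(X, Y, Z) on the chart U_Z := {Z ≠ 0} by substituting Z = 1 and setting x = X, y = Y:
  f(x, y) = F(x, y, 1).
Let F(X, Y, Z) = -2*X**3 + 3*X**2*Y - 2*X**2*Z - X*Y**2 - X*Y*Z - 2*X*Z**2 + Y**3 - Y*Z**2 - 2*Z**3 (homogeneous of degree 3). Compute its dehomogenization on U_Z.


f(x, y) = -2*x**3 + 3*x**2*y - 2*x**2 - x*y**2 - x*y - 2*x + y**3 - y - 2

On U_Z we set Z = 1. Each monomial c·X^i·Y^j·Z^k in F becomes c·x^i·y^j·1^k = c·x^i·y^j.
Substituting Z = 1: F(X, Y, 1) = -2*x**3 + 3*x**2*y - 2*x**2 - x*y**2 - x*y - 2*x + y**3 - y - 2.
Note: deg(f) ≤ deg(F) = 3; strict inequality happens when F is divisible by Z (lost terms).


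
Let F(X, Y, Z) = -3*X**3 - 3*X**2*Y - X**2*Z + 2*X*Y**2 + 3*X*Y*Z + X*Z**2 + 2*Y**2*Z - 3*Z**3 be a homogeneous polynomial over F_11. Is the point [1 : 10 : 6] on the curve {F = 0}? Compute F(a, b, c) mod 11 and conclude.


F(1,10,6) ≡ 5 (mod 11); P is NOT on the curve.

Evaluate F(1, 10, 6) term-by-term (mod 11).
  -3*X**3 ↦ -3·1·1·1 = -3
  -3*X**2*Y ↦ -3·1·10·1 = -30
  -X**2*Z ↦ -1·1·1·6 = -6
  2*X*Y**2 ↦ 2·1·100·1 = 200
  3*X*Y*Z ↦ 3·1·10·6 = 180
  X*Z**2 ↦ 1·1·1·36 = 36
  2*Y**2*Z ↦ 2·1·100·6 = 1200
  -3*Z**3 ↦ -3·1·1·216 = -648
Sum: F(1, 10, 6) = (-3) + (-30) + (-6) + (200) + (180) + (36) + (1200) + (-648) = 929.
Reducing mod 11: 929 ≡ 5 (mod 11).
Since F(a, b, c) ≡ 5 ≠ 0 (mod 11), P does NOT lie on the curve.


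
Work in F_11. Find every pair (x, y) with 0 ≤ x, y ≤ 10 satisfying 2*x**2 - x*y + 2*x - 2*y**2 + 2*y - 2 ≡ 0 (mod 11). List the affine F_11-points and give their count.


Affine F_11-points: {(2, 4), (2, 7), (3, 0), (3, 5), (4, 5), (5, 2), (6, 2), (6, 7), (7, 0), (7, 3), (10, 3), (10, 4)}; count = 12.

For each of the 121 pairs (x, y) ∈ F_11², evaluate f(x, y) mod 11. Record the zeros.
  x = 0: [0↦9, 1↦9, 2↦5, 3↦8, 4↦7, 5↦2, 6↦4, 7↦2, 8↦7, 9↦8, 10↦5]  zeros at y ∈ ∅
  x = 1: [0↦2, 1↦1, 2↦7, 3↦9, 4↦7, 5↦1, 6↦2, 7↦10, 8↦3, 9↦3, 10↦10]  zeros at y ∈ ∅
  x = 2: [0↦10, 1↦8, 2↦2, 3↦3, 4↦0, 5↦4, 6↦4, 7↦0, 8↦3, 9↦2, 10↦8]  zeros at y ∈ {4, 7}
  x = 3: [0↦0, 1↦8, 2↦1, 3↦1, 4↦8, 5↦0, 6↦10, 7↦5, 8↦7, 9↦5, 10↦10]  zeros at y ∈ {0, 5}
  x = 4: [0↦5, 1↦1, 2↦4, 3↦3, 4↦9, 5↦0, 6↦9, 7↦3, 8↦4, 9↦1, 10↦5]  zeros at y ∈ {5}
  x = 5: [0↦3, 1↦9, 2↦0, 3↦9, 4↦3, 5↦4, 6↦1, 7↦5, 8↦5, 9↦1, 10↦4]  zeros at y ∈ {2}
  x = 6: [0↦5, 1↦10, 2↦0, 3↦8, 4↦1, 5↦1, 6↦8, 7↦0, 8↦10, 9↦5, 10↦7]  zeros at y ∈ {2, 7}
  x = 7: [0↦0, 1↦4, 2↦4, 3↦0, 4↦3, 5↦2, 6↦8, 7↦10, 8↦8, 9↦2, 10↦3]  zeros at y ∈ {0, 3}
  x = 8: [0↦10, 1↦2, 2↦1, 3↦7, 4↦9, 5↦7, 6↦1, 7↦2, 8↦10, 9↦3, 10↦3]  zeros at y ∈ ∅
  x = 9: [0↦2, 1↦4, 2↦2, 3↦7, 4↦8, 5↦5, 6↦9, 7↦9, 8↦5, 9↦8, 10↦7]  zeros at y ∈ ∅
  x = 10: [0↦9, 1↦10, 2↦7, 3↦0, 4↦0, 5↦7, 6↦10, 7↦9, 8↦4, 9↦6, 10↦4]  zeros at y ∈ {3, 4}
Collecting zeros: affine points = {(2, 4), (2, 7), (3, 0), (3, 5), (4, 5), (5, 2), (6, 2), (6, 7), (7, 0), (7, 3), (10, 3), (10, 4)}.
Total count |C(F_11)_aff| = 12.


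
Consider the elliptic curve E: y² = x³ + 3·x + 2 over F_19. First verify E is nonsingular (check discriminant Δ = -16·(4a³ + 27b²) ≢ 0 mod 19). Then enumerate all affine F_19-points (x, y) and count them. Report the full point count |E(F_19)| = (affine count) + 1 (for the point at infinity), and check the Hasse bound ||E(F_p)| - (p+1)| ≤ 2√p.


Affine points = {(1, 5), (1, 14), (2, 4), (2, 15), (3, 0), (5, 3), (5, 16), (7, 9), (7, 10), (8, 5), (8, 14), (9, 6), (9, 13), (10, 5), (10, 14), (11, 6), (11, 13), (16, 2), (16, 17), (17, 8), (17, 11), (18, 6), (18, 13)}; affine count = 23; |E(F_19)| = 24.

Discriminant check: Δ ∝ 4a³ + 27b² = 4·3³ + 27·2² = 4·27 + 27·4 ≡ 7 (mod 19). Nonzero ⇒ E is nonsingular.
For each x ∈ F_19, compute rhs = x³ + 3·x + 2 mod 19, then count y ∈ F_19 with y² ≡ rhs.
  x = 0: rhs = 2, matching y values: none (0 points).
  x = 1: rhs = 6, matching y values: 5, 14 (2 points).
  x = 2: rhs = 16, matching y values: 4, 15 (2 points).
  x = 3: rhs = 0, matching y values: 0 (1 points).
  x = 4: rhs = 2, matching y values: none (0 points).
  x = 5: rhs = 9, matching y values: 3, 16 (2 points).
  x = 6: rhs = 8, matching y values: none (0 points).
  x = 7: rhs = 5, matching y values: 9, 10 (2 points).
  x = 8: rhs = 6, matching y values: 5, 14 (2 points).
  x = 9: rhs = 17, matching y values: 6, 13 (2 points).
  x = 10: rhs = 6, matching y values: 5, 14 (2 points).
  x = 11: rhs = 17, matching y values: 6, 13 (2 points).
  x = 12: rhs = 18, matching y values: none (0 points).
  x = 13: rhs = 15, matching y values: none (0 points).
  x = 14: rhs = 14, matching y values: none (0 points).
  x = 15: rhs = 2, matching y values: none (0 points).
  x = 16: rhs = 4, matching y values: 2, 17 (2 points).
  x = 17: rhs = 7, matching y values: 8, 11 (2 points).
  x = 18: rhs = 17, matching y values: 6, 13 (2 points).
Total affine count: 23.
Full point count |E(F_19)| = 23 + 1 = 24.
Hasse bound: |24 − (19+1)| = |4| = 4 ≤ 2√19 ≈ 8.7178 ✓.


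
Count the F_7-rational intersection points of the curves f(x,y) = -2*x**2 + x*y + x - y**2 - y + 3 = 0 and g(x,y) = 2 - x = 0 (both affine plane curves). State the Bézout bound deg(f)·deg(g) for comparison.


Common zeros: ∅; count = 0; Bézout bound = 2.

deg(f) = 2, deg(g) = 1, so Bézout bound = 2.
Scan x ∈ F_7. For each x, list the y ∈ F_7 with f(x, y) ≡ 0 and those with g(x, y) ≡ 0 (mod 7); the common zeros in that column are the intersection.
  x = 0: f ≡ 0 at y ∈ ∅; g ≡ 0 at y ∈ ∅; common: ∅.
  x = 1: f ≡ 0 at y ∈ {3, 4}; g ≡ 0 at y ∈ ∅; common: ∅.
  x = 2: f ≡ 0 at y ∈ ∅; g ≡ 0 at y ∈ {0, 1, 2, 3, 4, 5, 6}; common: ∅.
  x = 3: f ≡ 0 at y ∈ ∅; g ≡ 0 at y ∈ ∅; common: ∅.
  x = 4: f ≡ 0 at y ∈ {5}; g ≡ 0 at y ∈ ∅; common: ∅.
  x = 5: f ≡ 0 at y ∈ {0, 4}; g ≡ 0 at y ∈ ∅; common: ∅.
  x = 6: f ≡ 0 at y ∈ {0, 5}; g ≡ 0 at y ∈ ∅; common: ∅.
Collecting: common zeros = ∅, so the count is 0.
Comparison with the Bézout bound: 0 ≤ 2 = deg(f)·deg(g), as expected for curves with no common component (the affine F_7-count falls short of the bound because intersections may lie at infinity, over extension fields, or carry multiplicity).


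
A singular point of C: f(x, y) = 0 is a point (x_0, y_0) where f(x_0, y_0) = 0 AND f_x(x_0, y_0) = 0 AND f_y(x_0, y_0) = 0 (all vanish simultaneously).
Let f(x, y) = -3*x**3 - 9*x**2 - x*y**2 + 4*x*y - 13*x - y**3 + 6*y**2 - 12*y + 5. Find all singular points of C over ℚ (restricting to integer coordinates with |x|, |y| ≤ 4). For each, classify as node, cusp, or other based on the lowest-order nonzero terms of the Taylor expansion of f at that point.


Singular points: {(-1, 2)}; classification: cusp.

Compute partial derivatives:
  f_x = -9*x**2 - 18*x - y**2 + 4*y - 13.
  f_y = -2*x*y + 4*x - 3*y**2 + 12*y - 12.
Scan x_0 ∈ {−4, ..., 4}. For each x_0, f_y(x_0, y) is a polynomial in y; find its integer roots y ∈ {−4, ..., 4}, then test f_x and f at those candidates.
  x = -4: f_y(-4, y) = -3*y**2 + 20*y - 28; vanishes at y ∈ {2}. (-4, 2): f_x = -81 ≠ 0.
  x = -3: f_y(-3, y) = -3*y**2 + 18*y - 24; vanishes at y ∈ {2, 4}. (-3, 2): f_x = -36 ≠ 0; (-3, 4): f_x = -40 ≠ 0.
  x = -2: f_y(-2, y) = -3*y**2 + 16*y - 20; vanishes at y ∈ {2}. (-2, 2): f_x = -9 ≠ 0.
  x = -1: f_y(-1, y) = -3*y**2 + 14*y - 16; vanishes at y ∈ {2}. (-1, 2): f_x = 0, f = 0 — SINGULAR.
  x = 0: f_y(0, y) = -3*y**2 + 12*y - 12; vanishes at y ∈ {2}. (0, 2): f_x = -9 ≠ 0.
  x = 1: f_y(1, y) = -3*y**2 + 10*y - 8; vanishes at y ∈ {2}. (1, 2): f_x = -36 ≠ 0.
  x = 2: f_y(2, y) = -3*y**2 + 8*y - 4; vanishes at y ∈ {2}. (2, 2): f_x = -81 ≠ 0.
  x = 3: f_y(3, y) = -3*y**2 + 6*y; vanishes at y ∈ {0, 2}. (3, 0): f_x = -148 ≠ 0; (3, 2): f_x = -144 ≠ 0.
  x = 4: f_y(4, y) = -3*y**2 + 4*y + 4; vanishes at y ∈ {2}. (4, 2): f_x = -225 ≠ 0.
Only singular point on the grid: (-1, 2).
Classify: substitute x = -1 + u, y = 2 + v and expand: f = -3*u**3 - u*v**2 - v**3 + v**2.
No constant or linear terms (consistent with a singular point). Quadratic part: v**2. Cubic part: -3*u**3 - u*v**2 - v**3.
The quadratic part v**2 is a perfect square, so there is a single (double) tangent line v = 0, i.e. y = 2. Restricting the cubic part to that line (v = 0) leaves -3*u**3 ≠ 0, so f is not divisible by v and the branch is v² ≈ 3*u**3 to lowest order — this is a cusp.
Classification: cusp.


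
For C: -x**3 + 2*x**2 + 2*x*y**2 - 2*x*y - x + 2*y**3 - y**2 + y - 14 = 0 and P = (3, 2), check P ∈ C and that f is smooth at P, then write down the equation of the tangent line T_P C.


Tangent line at P: -12*x + 39*y - 42 = 0.

Step 1: f(3, 2) = 0, so P lies on C.
Step 2: partial derivatives
  f_x(x, y) = -3*x**2 + 4*x + 2*y**2 - 2*y - 1, f_y(x, y) = 4*x*y - 2*x + 6*y**2 - 2*y + 1.
  f_x(P) = -12, f_y(P) = 39 (gradient nonzero, so P is smooth).
Step 3: tangent line at P: -12·(x − 3) + 39·(y − 2) = 0.
Expanding: -12*x + 39*y - 42 = 0.


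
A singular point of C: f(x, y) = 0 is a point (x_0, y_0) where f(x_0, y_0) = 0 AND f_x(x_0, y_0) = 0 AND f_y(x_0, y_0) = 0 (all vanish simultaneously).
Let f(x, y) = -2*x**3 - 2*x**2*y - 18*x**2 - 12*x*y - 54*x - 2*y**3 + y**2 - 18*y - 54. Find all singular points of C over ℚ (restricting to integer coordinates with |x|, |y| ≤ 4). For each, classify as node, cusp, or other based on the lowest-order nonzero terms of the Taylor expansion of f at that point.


Singular points: {(-3, 0)}; classification: cusp.

Compute partial derivatives:
  f_x = -6*x**2 - 4*x*y - 36*x - 12*y - 54.
  f_y = -2*x**2 - 12*x - 6*y**2 + 2*y - 18.
Scan x_0 ∈ {−4, ..., 4}. For each x_0, f_y(x_0, y) is a polynomial in y; find its integer roots y ∈ {−4, ..., 4}, then test f_x and f at those candidates.
  x = -4: f_y(-4, y) = -6*y**2 + 2*y - 2; no integer root y with |y| ≤ 4.
  x = -3: f_y(-3, y) = -6*y**2 + 2*y; vanishes at y ∈ {0}. (-3, 0): f_x = 0, f = 0 — SINGULAR.
  x = -2: f_y(-2, y) = -6*y**2 + 2*y - 2; no integer root y with |y| ≤ 4.
  x = -1: f_y(-1, y) = -6*y**2 + 2*y - 8; no integer root y with |y| ≤ 4.
  x = 0: f_y(0, y) = -6*y**2 + 2*y - 18; no integer root y with |y| ≤ 4.
  x = 1: f_y(1, y) = -6*y**2 + 2*y - 32; no integer root y with |y| ≤ 4.
  x = 2: f_y(2, y) = -6*y**2 + 2*y - 50; no integer root y with |y| ≤ 4.
  x = 3: f_y(3, y) = -6*y**2 + 2*y - 72; no integer root y with |y| ≤ 4.
  x = 4: f_y(4, y) = -6*y**2 + 2*y - 98; no integer root y with |y| ≤ 4.
Only singular point on the grid: (-3, 0).
Classify: substitute x = -3 + u, y = 0 + v and expand: f = -2*u**3 - 2*u**2*v - 2*v**3 + v**2.
No constant or linear terms (consistent with a singular point). Quadratic part: v**2. Cubic part: -2*u**3 - 2*u**2*v - 2*v**3.
The quadratic part v**2 is a perfect square, so there is a single (double) tangent line v = 0, i.e. y = 0. Restricting the cubic part to that line (v = 0) leaves -2*u**3 ≠ 0, so f is not divisible by v and the branch is v² ≈ 2*u**3 to lowest order — this is a cusp.
Classification: cusp.


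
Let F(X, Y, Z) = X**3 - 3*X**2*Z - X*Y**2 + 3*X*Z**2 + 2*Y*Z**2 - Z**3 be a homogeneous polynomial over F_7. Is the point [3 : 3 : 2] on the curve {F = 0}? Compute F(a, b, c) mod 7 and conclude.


F(3,3,2) ≡ 5 (mod 7); P is NOT on the curve.

Evaluate F(3, 3, 2) term-by-term (mod 7).
  X**3 ↦ 1·27·1·1 = 27
  -3*X**2*Z ↦ -3·9·1·2 = -54
  -X*Y**2 ↦ -1·3·9·1 = -27
  3*X*Z**2 ↦ 3·3·1·4 = 36
  2*Y*Z**2 ↦ 2·1·3·4 = 24
  -Z**3 ↦ -1·1·1·8 = -8
Sum: F(3, 3, 2) = (27) + (-54) + (-27) + (36) + (24) + (-8) = -2.
Reducing mod 7: -2 ≡ 5 (mod 7).
Since F(a, b, c) ≡ 5 ≠ 0 (mod 7), P does NOT lie on the curve.


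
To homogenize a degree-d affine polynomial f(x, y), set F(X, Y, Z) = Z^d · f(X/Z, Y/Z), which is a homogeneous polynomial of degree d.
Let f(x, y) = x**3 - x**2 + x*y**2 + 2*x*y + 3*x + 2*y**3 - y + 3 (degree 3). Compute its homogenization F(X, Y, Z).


F(X, Y, Z) = X**3 - X**2*Z + X*Y**2 + 2*X*Y*Z + 3*X*Z**2 + 2*Y**3 - Y*Z**2 + 3*Z**3

deg(f) = 3.
Substitute x = X/Z, y = Y/Z into f, then multiply by Z^3.
  monomial 1·x^3·y^0 ↦ 1·X^3·Y^0·Z^0.
  monomial -1·x^2·y^0 ↦ -1·X^2·Y^0·Z^1.
  monomial 1·x^1·y^2 ↦ 1·X^1·Y^2·Z^0.
  monomial 2·x^1·y^1 ↦ 2·X^1·Y^1·Z^1.
  monomial 3·x^1·y^0 ↦ 3·X^1·Y^0·Z^2.
  monomial 2·x^0·y^3 ↦ 2·X^0·Y^3·Z^0.
  monomial -1·x^0·y^1 ↦ -1·X^0·Y^1·Z^2.
  monomial 3·x^0·y^0 ↦ 3·X^0·Y^0·Z^3.
Collecting: F(X, Y, Z) = X**3 - X**2*Z + X*Y**2 + 2*X*Y*Z + 3*X*Z**2 + 2*Y**3 - Y*Z**2 + 3*Z**3.


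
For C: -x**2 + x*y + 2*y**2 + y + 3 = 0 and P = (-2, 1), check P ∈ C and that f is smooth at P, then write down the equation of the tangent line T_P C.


Tangent line at P: 5*x + 3*y + 7 = 0.

Step 1: f(-2, 1) = 0, so P lies on C.
Step 2: partial derivatives
  f_x(x, y) = -2*x + y, f_y(x, y) = x + 4*y + 1.
  f_x(P) = 5, f_y(P) = 3 (gradient nonzero, so P is smooth).
Step 3: tangent line at P: 5·(x − -2) + 3·(y − 1) = 0.
Expanding: 5*x + 3*y + 7 = 0.


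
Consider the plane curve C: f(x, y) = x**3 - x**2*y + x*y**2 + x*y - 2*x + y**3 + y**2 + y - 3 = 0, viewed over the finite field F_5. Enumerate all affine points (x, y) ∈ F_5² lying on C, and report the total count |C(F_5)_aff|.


Affine F_5-points: {(0, 1), (1, 1)}; count = 2.

For each of the 25 pairs (x, y) ∈ F_5², evaluate f(x, y) mod 5. Record the zeros.
  x = 0: [0↦2, 1↦0, 2↦1, 3↦1, 4↦1]  zeros at y ∈ {1}
  x = 1: [0↦1, 1↦0, 2↦4, 3↦4, 4↦1]  zeros at y ∈ {1}
  x = 2: [0↦1, 1↦4, 2↦4, 3↦2, 4↦4]  zeros at y ∈ ∅
  x = 3: [0↦3, 1↦3, 2↦2, 3↦1, 4↦1]  zeros at y ∈ ∅
  x = 4: [0↦3, 1↦3, 2↦4, 3↦2, 4↦3]  zeros at y ∈ ∅
Collecting zeros: affine points = {(0, 1), (1, 1)}.
Total count |C(F_5)_aff| = 2.


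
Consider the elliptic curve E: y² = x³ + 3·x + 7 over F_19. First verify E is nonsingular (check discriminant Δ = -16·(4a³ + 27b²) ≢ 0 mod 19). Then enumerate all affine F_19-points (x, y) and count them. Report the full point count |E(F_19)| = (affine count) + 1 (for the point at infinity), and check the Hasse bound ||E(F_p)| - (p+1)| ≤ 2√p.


Affine points = {(0, 8), (0, 11), (1, 7), (1, 12), (3, 9), (3, 10), (4, 8), (4, 11), (8, 7), (8, 12), (10, 7), (10, 12), (12, 2), (12, 17), (13, 1), (13, 18), (14, 0), (15, 8), (15, 11), (16, 3), (16, 16)}; affine count = 21; |E(F_19)| = 22.

Discriminant check: Δ ∝ 4a³ + 27b² = 4·3³ + 27·7² = 4·27 + 27·49 ≡ 6 (mod 19). Nonzero ⇒ E is nonsingular.
For each x ∈ F_19, compute rhs = x³ + 3·x + 7 mod 19, then count y ∈ F_19 with y² ≡ rhs.
  x = 0: rhs = 7, matching y values: 8, 11 (2 points).
  x = 1: rhs = 11, matching y values: 7, 12 (2 points).
  x = 2: rhs = 2, matching y values: none (0 points).
  x = 3: rhs = 5, matching y values: 9, 10 (2 points).
  x = 4: rhs = 7, matching y values: 8, 11 (2 points).
  x = 5: rhs = 14, matching y values: none (0 points).
  x = 6: rhs = 13, matching y values: none (0 points).
  x = 7: rhs = 10, matching y values: none (0 points).
  x = 8: rhs = 11, matching y values: 7, 12 (2 points).
  x = 9: rhs = 3, matching y values: none (0 points).
  x = 10: rhs = 11, matching y values: 7, 12 (2 points).
  x = 11: rhs = 3, matching y values: none (0 points).
  x = 12: rhs = 4, matching y values: 2, 17 (2 points).
  x = 13: rhs = 1, matching y values: 1, 18 (2 points).
  x = 14: rhs = 0, matching y values: 0 (1 points).
  x = 15: rhs = 7, matching y values: 8, 11 (2 points).
  x = 16: rhs = 9, matching y values: 3, 16 (2 points).
  x = 17: rhs = 12, matching y values: none (0 points).
  x = 18: rhs = 3, matching y values: none (0 points).
Total affine count: 21.
Full point count |E(F_19)| = 21 + 1 = 22.
Hasse bound: |22 − (19+1)| = |2| = 2 ≤ 2√19 ≈ 8.7178 ✓.


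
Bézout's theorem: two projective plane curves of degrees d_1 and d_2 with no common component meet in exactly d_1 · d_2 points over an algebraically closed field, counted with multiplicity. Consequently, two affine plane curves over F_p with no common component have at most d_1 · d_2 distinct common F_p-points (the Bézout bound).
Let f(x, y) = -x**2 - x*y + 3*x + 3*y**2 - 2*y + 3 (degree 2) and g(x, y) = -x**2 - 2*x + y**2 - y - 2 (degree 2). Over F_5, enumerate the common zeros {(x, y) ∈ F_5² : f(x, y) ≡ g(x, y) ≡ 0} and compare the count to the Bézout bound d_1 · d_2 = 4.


Common zeros: {(1, 0), (1, 1), (2, 0), (3, 2)}; count = 4; Bézout bound = 4.

deg(f) = 2, deg(g) = 2, so Bézout bound = 4.
Scan x ∈ F_5. For each x, list the y ∈ F_5 with f(x, y) ≡ 0 and those with g(x, y) ≡ 0 (mod 5); the common zeros in that column are the intersection.
  x = 0: f ≡ 0 at y ∈ ∅; g ≡ 0 at y ∈ {2, 4}; common: ∅.
  x = 1: f ≡ 0 at y ∈ {0, 1}; g ≡ 0 at y ∈ {0, 1}; common: {0, 1}.
  x = 2: f ≡ 0 at y ∈ {0, 3}; g ≡ 0 at y ∈ {0, 1}; common: {0}.
  x = 3: f ≡ 0 at y ∈ {2, 3}; g ≡ 0 at y ∈ {2, 4}; common: {2}.
  x = 4: f ≡ 0 at y ∈ ∅; g ≡ 0 at y ∈ {3}; common: ∅.
Collecting: common zeros = {(1, 0), (1, 1), (2, 0), (3, 2)}, so the count is 4.
Comparison with the Bézout bound: 4 ≤ 4 = deg(f)·deg(g), as expected for curves with no common component (the bound is attained).
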